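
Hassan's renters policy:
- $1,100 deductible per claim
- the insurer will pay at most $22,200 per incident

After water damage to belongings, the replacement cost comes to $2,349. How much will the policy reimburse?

$1,249

Subtract the deductible: $2,349 − $1,100 = $1,249.
$1,249 is within the $22,200 limit, so the insurer pays $1,249.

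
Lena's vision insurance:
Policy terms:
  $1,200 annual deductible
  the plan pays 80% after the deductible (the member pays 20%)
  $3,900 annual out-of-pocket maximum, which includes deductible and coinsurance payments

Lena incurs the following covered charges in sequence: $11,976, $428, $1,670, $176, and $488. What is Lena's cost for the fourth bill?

$35.20

Bill 1, $11,976: $1,200 finishes the deductible; $10,776 goes to coinsurance; member's 20% is $2,155.20. Member pays $3,355.20; OOP now $3,355.20.
Bill 2, $428: deductible already satisfied, so member's share is 20% × $428 = $85.60. Cost to member: $85.60. OOP to date $3,440.80.
Bill 3, $1,670: deductible already satisfied, so member's share is 20% × $1,670 = $334. Member pays $334; OOP now $3,774.80.
Bill 4, $176: deductible met; 20% of $176 = $35.20. Cost to member: $35.20. OOP to date $3,810.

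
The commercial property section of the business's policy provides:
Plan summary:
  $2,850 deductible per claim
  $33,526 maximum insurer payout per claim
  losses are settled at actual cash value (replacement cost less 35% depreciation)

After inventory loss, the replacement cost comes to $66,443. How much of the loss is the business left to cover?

$32,917

Depreciate 35%: the covered value is $66,443 × 0.65 = $43,187.95.
Subtract the deductible: $43,187.95 − $2,850 = $40,337.95.
Since $40,337.95 > $33,526, the payout is capped at $33,526.
Business's share is the uncovered remainder: $66,443 − $33,526 = $32,917.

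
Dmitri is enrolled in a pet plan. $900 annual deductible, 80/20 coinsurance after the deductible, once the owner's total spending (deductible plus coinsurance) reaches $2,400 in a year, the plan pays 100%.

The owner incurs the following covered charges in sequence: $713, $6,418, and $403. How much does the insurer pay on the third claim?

$322.40

Claim 1 — $713: entire amount goes to the deductible. Cost to owner: $713. OOP to date $713. Plan pays $713 − $713 = $0.
Claim 2 — $6,418: deductible takes $187, $6,231 remains; 20% of $6,231 = $1,246.20. Owner owes $1,433.20 (running OOP $2,146.20). Plan pays $6,418 − $1,433.20 = $4,984.80.
Claim 3 — $403: deductible met; 20% of $403 = $80.60. Cost to owner: $80.60. OOP to date $2,226.80. Plan pays $403 − $80.60 = $322.40.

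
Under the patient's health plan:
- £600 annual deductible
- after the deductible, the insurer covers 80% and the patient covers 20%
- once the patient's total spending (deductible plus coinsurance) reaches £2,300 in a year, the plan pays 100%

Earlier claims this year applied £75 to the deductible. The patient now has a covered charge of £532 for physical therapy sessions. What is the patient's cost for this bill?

Deductible still to meet: £600 − £75 = £525.
After the £525 deductible portion, £532 − £525 = £7 is subject to coinsurance.
Coinsurance: £7 × 20% = £1.40.
Patient responsibility before any cap: £525 + £1.40 = £526.40.
Year-to-date out-of-pocket becomes £75 + £526.40 = £601.40, still under the £2,300 maximum, so no cap applies.

£526.40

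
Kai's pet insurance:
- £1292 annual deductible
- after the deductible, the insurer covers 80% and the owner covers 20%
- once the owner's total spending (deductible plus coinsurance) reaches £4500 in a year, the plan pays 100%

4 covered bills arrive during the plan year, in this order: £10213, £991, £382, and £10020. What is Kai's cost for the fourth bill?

Bill 1, £10213: deductible takes £1292, £8921 remains; owner's 20% is £1784.20. Owner pays £3076.20; OOP now £3076.20.
Bill 2, £991: deductible met; 20% of £991 = £198.20. Cost to owner: £198.20. OOP to date £3274.40.
Bill 3, £382: deductible met; 20% of £382 = £76.40. Owner owes £76.40 (running OOP £3350.80).
Bill 4, £10020: deductible met; 20% of £10020 = £2004. That would push OOP to £5354.80, over the £4500 cap, so owner pays £4500 − £3350.80 = £1149.20.

£1149.20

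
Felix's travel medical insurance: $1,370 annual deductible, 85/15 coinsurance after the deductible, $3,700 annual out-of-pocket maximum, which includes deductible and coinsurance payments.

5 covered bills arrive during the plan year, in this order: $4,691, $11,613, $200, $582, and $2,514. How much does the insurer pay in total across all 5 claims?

$15,900

#1 ($4,691): $1,370 finishes the deductible; $3,321 goes to coinsurance; traveler's 15% is $498.15. Traveler owes $1,868.15 (running OOP $1,868.15). Plan pays $4,691 − $1,868.15 = $2,822.85.
#2 ($11,613): deductible already satisfied, so traveler's share is 15% × $11,613 = $1,741.95. Traveler owes $1,741.95 (running OOP $3,610.10). Plan pays $11,613 − $1,741.95 = $9,871.05.
#3 ($200): 15% coinsurance on $200 = $30. Traveler owes $30 (running OOP $3,640.10). Insurer: $200 − $30 = $170.
#4 ($582): 15% coinsurance on $582 = $87.30. OOP would hit $3,727.40 > $3,700, so the cap limits the traveler to $3,700 − $3,640.10 = $59.90. Plan pays $582 − $59.90 = $522.10.
#5 ($2,514): 15% coinsurance on $2,514 = $377.10. Adding that to $3,700 gives $4,077.10, past the $3,700 cap; traveler pays only $3,700 − $3,700 = $0. Plan pays $2,514 − $0 = $2,514.
Insurer total: $2,822.85 + $9,871.05 + $170 + $522.10 + $2,514 = $15,900.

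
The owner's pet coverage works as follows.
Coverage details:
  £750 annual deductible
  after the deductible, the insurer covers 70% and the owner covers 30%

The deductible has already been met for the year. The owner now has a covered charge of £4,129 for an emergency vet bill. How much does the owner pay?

With the deductible met, the entire £4,129 is subject to coinsurance.
Coinsurance: £4,129 × 30% = £1,238.70.

£1,238.70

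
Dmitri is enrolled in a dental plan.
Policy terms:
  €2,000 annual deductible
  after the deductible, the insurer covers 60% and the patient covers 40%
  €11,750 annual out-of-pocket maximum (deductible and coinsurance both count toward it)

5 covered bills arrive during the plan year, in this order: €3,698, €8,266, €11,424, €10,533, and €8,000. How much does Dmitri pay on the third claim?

€4,569.60

Bill 1, €3,698: €2,000 finishes the deductible; €1,698 goes to coinsurance; patient's 40% is €679.20. Cost to patient: €2,679.20. OOP to date €2,679.20.
Bill 2, €8,266: deductible already satisfied, so patient's share is 40% × €8,266 = €3,306.40. Patient owes €3,306.40 (running OOP €5,985.60).
Bill 3, €11,424: deductible already satisfied, so patient's share is 40% × €11,424 = €4,569.60. Patient owes €4,569.60 (running OOP €10,555.20).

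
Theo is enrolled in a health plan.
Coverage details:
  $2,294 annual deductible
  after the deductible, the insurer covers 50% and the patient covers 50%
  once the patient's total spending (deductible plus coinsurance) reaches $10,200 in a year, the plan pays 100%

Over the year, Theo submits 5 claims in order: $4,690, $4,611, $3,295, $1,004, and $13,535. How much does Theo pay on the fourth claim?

$502

#1 ($4,690): $2,294 to deductible, leaving $2,396; patient's 50% is $1,198. Patient pays $3,492; OOP now $3,492.
#2 ($4,611): 50% coinsurance on $4,611 = $2,305.50. Cost to patient: $2,305.50. OOP to date $5,797.50.
#3 ($3,295): deductible met; 50% of $3,295 = $1,647.50. Patient pays $1,647.50; OOP now $7,445.
#4 ($1,004): deductible met; 50% of $1,004 = $502. Cost to patient: $502. OOP to date $7,947.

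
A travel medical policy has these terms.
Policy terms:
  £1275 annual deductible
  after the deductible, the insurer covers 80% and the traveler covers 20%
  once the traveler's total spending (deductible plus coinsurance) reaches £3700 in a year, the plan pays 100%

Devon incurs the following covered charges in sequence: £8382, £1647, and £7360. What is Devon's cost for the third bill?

Claim 1 (£8382): £1275 finishes the deductible; £7107 goes to coinsurance; traveler's 20% is £1421.40. Cost to traveler: £2696.40. OOP to date £2696.40.
Claim 2 (£1647): deductible already satisfied, so traveler's share is 20% × £1647 = £329.40. Traveler pays £329.40; OOP now £3025.80.
Claim 3 (£7360): 20% coinsurance on £7360 = £1472. That would push OOP to £4497.80, over the £3700 cap, so traveler pays £3700 − £3025.80 = £674.20.

£674.20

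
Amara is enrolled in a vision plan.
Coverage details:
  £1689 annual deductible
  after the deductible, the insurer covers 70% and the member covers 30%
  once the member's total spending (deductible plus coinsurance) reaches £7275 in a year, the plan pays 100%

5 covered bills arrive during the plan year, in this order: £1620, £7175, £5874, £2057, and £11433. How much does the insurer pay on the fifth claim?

£10358.10

Claim 1 — £1620: all of it applies to the deductible. Member owes £1620 (running OOP £1620). Plan pays £1620 − £1620 = £0.
Claim 2 — £7175: £69 finishes the deductible; £7106 goes to coinsurance; coinsurance £7106 × 30% = £2131.80. Cost to member: £2200.80. OOP to date £3820.80. Insurer: £7175 − £2200.80 = £4974.20.
Claim 3 — £5874: deductible met; 30% of £5874 = £1762.20. Member owes £1762.20 (running OOP £5583). Insurer: £5874 − £1762.20 = £4111.80.
Claim 4 — £2057: deductible met; 30% of £2057 = £617.10. Member owes £617.10 (running OOP £6200.10). Insurer: £2057 − £617.10 = £1439.90.
Claim 5 — £11433: 30% coinsurance on £11433 = £3429.90. OOP would hit £9630 > £7275, so the cap limits the member to £7275 − £6200.10 = £1074.90. Insurer: £11433 − £1074.90 = £10358.10.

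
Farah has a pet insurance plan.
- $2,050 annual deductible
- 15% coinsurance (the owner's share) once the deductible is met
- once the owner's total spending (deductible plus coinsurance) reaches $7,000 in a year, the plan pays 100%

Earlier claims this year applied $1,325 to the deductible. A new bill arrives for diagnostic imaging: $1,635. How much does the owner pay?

Deductible still to meet: $2,050 − $1,325 = $725.
After the $725 deductible portion, $1,635 − $725 = $910 is subject to coinsurance.
Coinsurance: $910 × 15% = $136.50.
So the owner owes $725 + $136.50 = $861.50 before any cap.
Year-to-date out-of-pocket becomes $1,325 + $861.50 = $2,186.50, still under the $7,000 maximum, so no cap applies.

$861.50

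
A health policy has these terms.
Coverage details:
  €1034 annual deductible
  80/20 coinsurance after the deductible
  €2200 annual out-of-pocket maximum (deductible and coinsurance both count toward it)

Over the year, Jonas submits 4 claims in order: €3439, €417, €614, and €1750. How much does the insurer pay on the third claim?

€491.20

Bill 1, €3439: €1034 to deductible, leaving €2405; coinsurance €2405 × 20% = €481. Cost to patient: €1515. OOP to date €1515. Plan pays €3439 − €1515 = €1924.
Bill 2, €417: deductible already satisfied, so patient's share is 20% × €417 = €83.40. Patient pays €83.40; OOP now €1598.40. Plan pays €417 − €83.40 = €333.60.
Bill 3, €614: deductible already satisfied, so patient's share is 20% × €614 = €122.80. Patient owes €122.80 (running OOP €1721.20). Plan pays €614 − €122.80 = €491.20.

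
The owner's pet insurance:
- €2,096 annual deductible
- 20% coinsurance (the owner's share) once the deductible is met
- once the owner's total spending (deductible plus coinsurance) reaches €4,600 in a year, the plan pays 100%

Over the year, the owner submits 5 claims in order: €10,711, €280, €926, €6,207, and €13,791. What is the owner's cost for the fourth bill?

Bill 1, €10,711: deductible takes €2,096, €8,615 remains; owner's 20% is €1,723. Cost to owner: €3,819. OOP to date €3,819.
Bill 2, €280: deductible already satisfied, so owner's share is 20% × €280 = €56. Owner owes €56 (running OOP €3,875).
Bill 3, €926: deductible already satisfied, so owner's share is 20% × €926 = €185.20. Cost to owner: €185.20. OOP to date €4,060.20.
Bill 4, €6,207: 20% coinsurance on €6,207 = €1,241.40. Adding that to €4,060.20 gives €5,301.60, past the €4,600 cap; owner pays only €4,600 − €4,060.20 = €539.80.

€539.80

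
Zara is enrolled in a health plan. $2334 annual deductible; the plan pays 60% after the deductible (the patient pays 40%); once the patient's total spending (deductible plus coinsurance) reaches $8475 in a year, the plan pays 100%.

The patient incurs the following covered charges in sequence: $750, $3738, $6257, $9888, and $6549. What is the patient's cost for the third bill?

$2502.80

#1 ($750): all of it applies to the deductible. Patient pays $750; OOP now $750.
#2 ($3738): $1584 finishes the deductible; $2154 goes to coinsurance; patient's 40% is $861.60. Patient owes $2445.60 (running OOP $3195.60).
#3 ($6257): deductible met; 40% of $6257 = $2502.80. Cost to patient: $2502.80. OOP to date $5698.40.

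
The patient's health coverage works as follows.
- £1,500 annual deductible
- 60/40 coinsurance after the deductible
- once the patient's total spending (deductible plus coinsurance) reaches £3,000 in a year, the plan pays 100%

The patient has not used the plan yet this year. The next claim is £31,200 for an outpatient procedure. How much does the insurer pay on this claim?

£28,200

The full £1,500 deductible is still open; £1,500 of this bill applies to it.
That leaves £31,200 − £1,500 = £29,700 for coinsurance.
Patient's 40% share of £29,700 is £11,880.
So the patient owes £1,500 + £11,880 = £13,380 before any cap.
Year-to-date out-of-pocket would reach £0 + £13,380 = £13,380, above the £3,000 maximum, so the patient pays only £3,000 − £0 = £3,000.
The plan picks up £31,200 − £3,000 = £28,200.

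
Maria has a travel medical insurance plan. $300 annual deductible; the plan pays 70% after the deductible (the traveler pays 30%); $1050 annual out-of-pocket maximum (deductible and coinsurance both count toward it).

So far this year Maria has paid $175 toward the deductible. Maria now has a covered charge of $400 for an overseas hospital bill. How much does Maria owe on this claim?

$207.50

$175 of the $300 deductible is already met, leaving $125.
After the $125 deductible portion, $400 − $125 = $275 is subject to coinsurance.
30% of $275 = $82.50 falls to the traveler.
That puts the traveler's cost at $125 + $82.50 = $207.50 before any cap.
Cumulative spending $175 + $207.50 = $382.50 stays under the $1050 maximum.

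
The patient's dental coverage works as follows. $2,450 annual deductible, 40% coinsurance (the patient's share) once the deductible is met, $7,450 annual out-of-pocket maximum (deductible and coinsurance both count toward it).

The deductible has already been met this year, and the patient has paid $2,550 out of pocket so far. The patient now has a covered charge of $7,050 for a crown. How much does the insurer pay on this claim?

The deductible is already satisfied, so the full bill goes to coinsurance.
Patient's 40% share of $7,050 is $2,820.
Year-to-date out-of-pocket becomes $2,550 + $2,820 = $5,370, still under the $7,450 maximum, so no cap applies.
The insurer covers the remainder: $7,050 − $2,820 = $4,230.

$4,230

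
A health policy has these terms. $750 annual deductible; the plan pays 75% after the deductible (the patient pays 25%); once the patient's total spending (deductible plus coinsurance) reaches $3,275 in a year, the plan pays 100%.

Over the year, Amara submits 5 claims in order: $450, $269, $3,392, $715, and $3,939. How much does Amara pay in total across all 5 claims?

$2,753.75

Claim 1 ($450): fully absorbed by the deductible. Cost to patient: $450. OOP to date $450.
Claim 2 ($269): all of it applies to the deductible. Cost to patient: $269. OOP to date $719.
Claim 3 ($3,392): $31 finishes the deductible; $3,361 goes to coinsurance; coinsurance $3,361 × 25% = $840.25. Patient pays $871.25; OOP now $1,590.25.
Claim 4 ($715): deductible met; 25% of $715 = $178.75. Patient pays $178.75; OOP now $1,769.
Claim 5 ($3,939): 25% coinsurance on $3,939 = $984.75. Patient owes $984.75 (running OOP $2,753.75).
Total paid by the patient: $450 + $269 + $871.25 + $178.75 + $984.75 = $2,753.75.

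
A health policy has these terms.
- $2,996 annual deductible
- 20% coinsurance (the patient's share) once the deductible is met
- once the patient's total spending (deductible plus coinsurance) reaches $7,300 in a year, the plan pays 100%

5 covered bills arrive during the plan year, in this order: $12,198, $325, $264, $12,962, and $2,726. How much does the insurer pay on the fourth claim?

Claim 1 — $12,198: $2,996 finishes the deductible; $9,202 goes to coinsurance; patient's 20% is $1,840.40. Cost to patient: $4,836.40. OOP to date $4,836.40. Plan pays $12,198 − $4,836.40 = $7,361.60.
Claim 2 — $325: deductible met; 20% of $325 = $65. Cost to patient: $65. OOP to date $4,901.40. Insurer: $325 − $65 = $260.
Claim 3 — $264: deductible met; 20% of $264 = $52.80. Patient owes $52.80 (running OOP $4,954.20). Plan pays $264 − $52.80 = $211.20.
Claim 4 — $12,962: deductible met; 20% of $12,962 = $2,592.40. OOP would hit $7,546.60 > $7,300, so the cap limits the patient to $7,300 − $4,954.20 = $2,345.80. Insurer: $12,962 − $2,345.80 = $10,616.20.

$10,616.20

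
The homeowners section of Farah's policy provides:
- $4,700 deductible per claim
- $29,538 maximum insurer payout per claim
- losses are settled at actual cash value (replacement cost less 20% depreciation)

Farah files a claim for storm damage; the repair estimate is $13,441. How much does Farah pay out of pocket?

Depreciate 20%: the covered value is $13,441 × 0.8 = $10,752.80.
Less the $4,700 deductible: $10,752.80 − $4,700 = $6,052.80.
$6,052.80 is within the $29,538 limit, so the insurer pays $6,052.80.
Homeowner's share is the uncovered remainder: $13,441 − $6,052.80 = $7,388.20.

$7,388.20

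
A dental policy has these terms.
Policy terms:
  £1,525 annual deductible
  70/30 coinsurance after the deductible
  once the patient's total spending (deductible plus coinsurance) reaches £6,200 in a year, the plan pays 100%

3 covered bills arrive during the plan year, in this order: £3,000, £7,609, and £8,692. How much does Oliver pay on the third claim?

£1,949.80

Claim 1 — £3,000: deductible takes £1,525, £1,475 remains; coinsurance £1,475 × 30% = £442.50. Cost to patient: £1,967.50. OOP to date £1,967.50.
Claim 2 — £7,609: 30% coinsurance on £7,609 = £2,282.70. Patient pays £2,282.70; OOP now £4,250.20.
Claim 3 — £8,692: 30% coinsurance on £8,692 = £2,607.60. Adding that to £4,250.20 gives £6,857.80, past the £6,200 cap; patient pays only £6,200 − £4,250.20 = £1,949.80.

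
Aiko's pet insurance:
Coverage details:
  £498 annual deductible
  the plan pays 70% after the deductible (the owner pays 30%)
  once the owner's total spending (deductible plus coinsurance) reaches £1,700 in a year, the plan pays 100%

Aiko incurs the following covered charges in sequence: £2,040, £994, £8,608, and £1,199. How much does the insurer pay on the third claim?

#1 (£2,040): £498 finishes the deductible; £1,542 goes to coinsurance; owner's 30% is £462.60. Owner owes £960.60 (running OOP £960.60). Plan pays £2,040 − £960.60 = £1,079.40.
#2 (£994): deductible met; 30% of £994 = £298.20. Owner owes £298.20 (running OOP £1,258.80). Insurer: £994 − £298.20 = £695.80.
#3 (£8,608): deductible already satisfied, so owner's share is 30% × £8,608 = £2,582.40. Adding that to £1,258.80 gives £3,841.20, past the £1,700 cap; owner pays only £1,700 − £1,258.80 = £441.20. Plan pays £8,608 − £441.20 = £8,166.80.

£8,166.80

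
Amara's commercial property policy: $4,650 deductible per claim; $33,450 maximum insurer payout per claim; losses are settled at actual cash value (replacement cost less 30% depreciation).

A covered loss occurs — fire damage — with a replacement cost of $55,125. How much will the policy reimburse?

Depreciate 30%: the covered value is $55,125 × 0.7 = $38,587.50.
Subtract the deductible: $38,587.50 − $4,650 = $33,937.50.
Since $33,937.50 > $33,450, the payout is capped at $33,450.

$33,450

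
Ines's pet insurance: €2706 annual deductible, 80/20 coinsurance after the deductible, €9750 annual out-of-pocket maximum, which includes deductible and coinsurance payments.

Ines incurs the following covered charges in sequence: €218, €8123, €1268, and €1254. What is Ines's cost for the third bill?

Claim 1 (€218): fully absorbed by the deductible. Owner pays €218; OOP now €218.
Claim 2 (€8123): €2488 finishes the deductible; €5635 goes to coinsurance; coinsurance €5635 × 20% = €1127. Owner owes €3615 (running OOP €3833).
Claim 3 (€1268): deductible met; 20% of €1268 = €253.60. Owner pays €253.60; OOP now €4086.60.

€253.60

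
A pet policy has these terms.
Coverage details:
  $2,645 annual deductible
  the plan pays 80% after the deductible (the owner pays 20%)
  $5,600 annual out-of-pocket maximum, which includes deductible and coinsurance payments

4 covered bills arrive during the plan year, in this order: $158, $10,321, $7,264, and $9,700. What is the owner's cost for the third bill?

#1 ($158): all of it applies to the deductible. Owner pays $158; OOP now $158.
#2 ($10,321): deductible takes $2,487, $7,834 remains; coinsurance $7,834 × 20% = $1,566.80. Owner owes $4,053.80 (running OOP $4,211.80).
#3 ($7,264): deductible met; 20% of $7,264 = $1,452.80. Adding that to $4,211.80 gives $5,664.60, past the $5,600 cap; owner pays only $5,600 − $4,211.80 = $1,388.20.

$1,388.20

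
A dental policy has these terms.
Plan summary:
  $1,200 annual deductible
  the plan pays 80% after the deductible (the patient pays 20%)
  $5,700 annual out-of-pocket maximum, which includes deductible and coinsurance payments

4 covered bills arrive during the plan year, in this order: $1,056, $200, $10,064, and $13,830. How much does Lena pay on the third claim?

$2,012.80

Claim 1 — $1,056: all of it applies to the deductible. Patient owes $1,056 (running OOP $1,056).
Claim 2 — $200: $144 to deductible, leaving $56; 20% of $56 = $11.20. Patient owes $155.20 (running OOP $1,211.20).
Claim 3 — $10,064: deductible already satisfied, so patient's share is 20% × $10,064 = $2,012.80. Patient pays $2,012.80; OOP now $3,224.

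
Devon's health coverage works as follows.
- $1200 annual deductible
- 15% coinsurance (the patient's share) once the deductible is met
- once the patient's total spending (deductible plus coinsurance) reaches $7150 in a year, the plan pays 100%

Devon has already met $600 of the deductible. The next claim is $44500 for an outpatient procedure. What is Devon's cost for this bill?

$6550

$600 of the $1200 deductible is already met, leaving $600.
After the $600 deductible portion, $44500 − $600 = $43900 is subject to coinsurance.
15% of $43900 = $6585 falls to the patient.
That puts the patient's cost at $600 + $6585 = $7185 before any cap.
Year-to-date out-of-pocket would reach $600 + $7185 = $7785, above the $7150 maximum, so the patient pays only $7150 − $600 = $6550.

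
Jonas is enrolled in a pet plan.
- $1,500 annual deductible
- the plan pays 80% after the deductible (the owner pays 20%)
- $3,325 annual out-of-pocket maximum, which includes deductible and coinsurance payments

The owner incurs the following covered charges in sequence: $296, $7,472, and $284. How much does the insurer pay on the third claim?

$227.20

Bill 1, $296: entire amount goes to the deductible. Owner pays $296; OOP now $296. Plan pays $296 − $296 = $0.
Bill 2, $7,472: deductible takes $1,204, $6,268 remains; owner's 20% is $1,253.60. Cost to owner: $2,457.60. OOP to date $2,753.60. Insurer: $7,472 − $2,457.60 = $5,014.40.
Bill 3, $284: deductible already satisfied, so owner's share is 20% × $284 = $56.80. Cost to owner: $56.80. OOP to date $2,810.40. Plan pays $284 − $56.80 = $227.20.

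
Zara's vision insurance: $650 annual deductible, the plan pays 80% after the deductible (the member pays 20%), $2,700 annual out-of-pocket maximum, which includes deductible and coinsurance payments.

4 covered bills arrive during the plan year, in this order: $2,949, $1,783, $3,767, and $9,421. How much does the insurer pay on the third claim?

$3,013.60

Bill 1, $2,949: $650 to deductible, leaving $2,299; 20% of $2,299 = $459.80. Member pays $1,109.80; OOP now $1,109.80. Insurer: $2,949 − $1,109.80 = $1,839.20.
Bill 2, $1,783: deductible met; 20% of $1,783 = $356.60. Cost to member: $356.60. OOP to date $1,466.40. Plan pays $1,783 − $356.60 = $1,426.40.
Bill 3, $3,767: 20% coinsurance on $3,767 = $753.40. Cost to member: $753.40. OOP to date $2,219.80. Plan pays $3,767 − $753.40 = $3,013.60.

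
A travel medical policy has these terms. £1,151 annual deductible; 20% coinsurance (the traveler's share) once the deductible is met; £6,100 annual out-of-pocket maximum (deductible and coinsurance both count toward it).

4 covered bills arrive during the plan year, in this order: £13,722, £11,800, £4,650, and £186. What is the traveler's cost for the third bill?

#1 (£13,722): £1,151 finishes the deductible; £12,571 goes to coinsurance; 20% of £12,571 = £2,514.20. Traveler owes £3,665.20 (running OOP £3,665.20).
#2 (£11,800): 20% coinsurance on £11,800 = £2,360. Traveler owes £2,360 (running OOP £6,025.20).
#3 (£4,650): 20% coinsurance on £4,650 = £930. That would push OOP to £6,955.20, over the £6,100 cap, so traveler pays £6,100 − £6,025.20 = £74.80.

£74.80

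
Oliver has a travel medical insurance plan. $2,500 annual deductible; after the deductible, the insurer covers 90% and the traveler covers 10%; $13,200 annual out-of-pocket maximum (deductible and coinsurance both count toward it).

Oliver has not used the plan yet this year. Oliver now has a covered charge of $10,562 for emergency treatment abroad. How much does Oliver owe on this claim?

Deductible not yet touched, so the first $2,500 of the bill goes to the deductible.
After the $2,500 deductible portion, $10,562 − $2,500 = $8,062 is subject to coinsurance.
Coinsurance: $8,062 × 10% = $806.20.
So the traveler owes $2,500 + $806.20 = $3,306.20 before any cap.
Year-to-date out-of-pocket becomes $0 + $3,306.20 = $3,306.20, still under the $13,200 maximum, so no cap applies.

$3,306.20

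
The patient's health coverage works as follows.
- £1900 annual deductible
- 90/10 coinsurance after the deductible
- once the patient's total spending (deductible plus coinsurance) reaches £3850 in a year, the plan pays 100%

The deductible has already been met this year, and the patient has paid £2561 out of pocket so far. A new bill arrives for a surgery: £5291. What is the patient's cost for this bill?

The deductible is already satisfied, so the full bill goes to coinsurance.
Coinsurance: £5291 × 10% = £529.10.
Total out-of-pocket so far would be £2561 + £529.10 = £3090.10, below the £3850 cap — no reduction.

£529.10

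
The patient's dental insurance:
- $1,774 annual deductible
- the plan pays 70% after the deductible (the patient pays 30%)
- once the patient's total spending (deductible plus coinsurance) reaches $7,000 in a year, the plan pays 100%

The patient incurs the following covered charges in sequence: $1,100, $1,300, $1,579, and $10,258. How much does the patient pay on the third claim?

$473.70

Claim 1 ($1,100): fully absorbed by the deductible. Cost to patient: $1,100. OOP to date $1,100.
Claim 2 ($1,300): $674 finishes the deductible; $626 goes to coinsurance; patient's 30% is $187.80. Patient pays $861.80; OOP now $1,961.80.
Claim 3 ($1,579): deductible met; 30% of $1,579 = $473.70. Patient pays $473.70; OOP now $2,435.50.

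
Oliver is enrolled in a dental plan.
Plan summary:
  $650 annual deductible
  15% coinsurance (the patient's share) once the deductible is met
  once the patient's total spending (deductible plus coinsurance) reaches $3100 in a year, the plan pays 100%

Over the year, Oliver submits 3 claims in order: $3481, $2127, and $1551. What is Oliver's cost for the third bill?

Claim 1 ($3481): deductible takes $650, $2831 remains; 15% of $2831 = $424.65. Cost to patient: $1074.65. OOP to date $1074.65.
Claim 2 ($2127): deductible met; 15% of $2127 = $319.05. Patient owes $319.05 (running OOP $1393.70).
Claim 3 ($1551): 15% coinsurance on $1551 = $232.65. Cost to patient: $232.65. OOP to date $1626.35.

$232.65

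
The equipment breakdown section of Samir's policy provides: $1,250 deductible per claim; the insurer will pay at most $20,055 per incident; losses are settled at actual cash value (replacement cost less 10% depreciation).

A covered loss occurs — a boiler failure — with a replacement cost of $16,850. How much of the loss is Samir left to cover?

$2,935

Depreciate 10%: the covered value is $16,850 × 0.9 = $15,165.
Subtract the deductible: $15,165 − $1,250 = $13,915.
That's under the $20,055 cap, so the insurer reimburses the full $13,915.
Out of pocket: $16,850 − $13,915 = $2,935.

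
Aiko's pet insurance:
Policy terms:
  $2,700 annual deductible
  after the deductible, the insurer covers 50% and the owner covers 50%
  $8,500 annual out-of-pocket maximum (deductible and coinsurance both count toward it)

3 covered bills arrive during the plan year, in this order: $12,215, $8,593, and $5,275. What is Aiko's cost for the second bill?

$1,042.50

Claim 1 ($12,215): $2,700 to deductible, leaving $9,515; 50% of $9,515 = $4,757.50. Owner owes $7,457.50 (running OOP $7,457.50).
Claim 2 ($8,593): 50% coinsurance on $8,593 = $4,296.50. Adding that to $7,457.50 gives $11,754, past the $8,500 cap; owner pays only $8,500 − $7,457.50 = $1,042.50.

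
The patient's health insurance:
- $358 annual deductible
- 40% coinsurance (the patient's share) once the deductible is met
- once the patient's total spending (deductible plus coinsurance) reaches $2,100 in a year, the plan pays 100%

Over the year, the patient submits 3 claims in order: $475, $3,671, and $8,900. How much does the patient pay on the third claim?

$226.80

Bill 1, $475: deductible takes $358, $117 remains; coinsurance $117 × 40% = $46.80. Patient owes $404.80 (running OOP $404.80).
Bill 2, $3,671: deductible already satisfied, so patient's share is 40% × $3,671 = $1,468.40. Cost to patient: $1,468.40. OOP to date $1,873.20.
Bill 3, $8,900: deductible already satisfied, so patient's share is 40% × $8,900 = $3,560. OOP would hit $5,433.20 > $2,100, so the cap limits the patient to $2,100 − $1,873.20 = $226.80.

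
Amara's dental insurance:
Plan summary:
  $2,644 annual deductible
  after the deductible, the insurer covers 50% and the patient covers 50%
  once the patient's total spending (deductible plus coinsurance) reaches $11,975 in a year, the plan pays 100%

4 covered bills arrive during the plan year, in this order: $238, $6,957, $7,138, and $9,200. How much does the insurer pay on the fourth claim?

Bill 1, $238: fully absorbed by the deductible. Cost to patient: $238. OOP to date $238. Insurer: $238 − $238 = $0.
Bill 2, $6,957: deductible takes $2,406, $4,551 remains; coinsurance $4,551 × 50% = $2,275.50. Patient pays $4,681.50; OOP now $4,919.50. Plan pays $6,957 − $4,681.50 = $2,275.50.
Bill 3, $7,138: deductible already satisfied, so patient's share is 50% × $7,138 = $3,569. Patient owes $3,569 (running OOP $8,488.50). Plan pays $7,138 − $3,569 = $3,569.
Bill 4, $9,200: deductible already satisfied, so patient's share is 50% × $9,200 = $4,600. Adding that to $8,488.50 gives $13,088.50, past the $11,975 cap; patient pays only $11,975 − $8,488.50 = $3,486.50. Insurer: $9,200 − $3,486.50 = $5,713.50.

$5,713.50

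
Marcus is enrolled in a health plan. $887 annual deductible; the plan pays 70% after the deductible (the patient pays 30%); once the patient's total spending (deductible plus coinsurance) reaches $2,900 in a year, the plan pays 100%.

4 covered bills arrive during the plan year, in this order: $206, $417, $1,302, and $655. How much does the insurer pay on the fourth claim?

$458.50

Bill 1, $206: entire amount goes to the deductible. Patient owes $206 (running OOP $206). Insurer: $206 − $206 = $0.
Bill 2, $417: fully absorbed by the deductible. Cost to patient: $417. OOP to date $623. Plan pays $417 − $417 = $0.
Bill 3, $1,302: $264 finishes the deductible; $1,038 goes to coinsurance; patient's 30% is $311.40. Patient pays $575.40; OOP now $1,198.40. Insurer: $1,302 − $575.40 = $726.60.
Bill 4, $655: deductible met; 30% of $655 = $196.50. Patient owes $196.50 (running OOP $1,394.90). Plan pays $655 − $196.50 = $458.50.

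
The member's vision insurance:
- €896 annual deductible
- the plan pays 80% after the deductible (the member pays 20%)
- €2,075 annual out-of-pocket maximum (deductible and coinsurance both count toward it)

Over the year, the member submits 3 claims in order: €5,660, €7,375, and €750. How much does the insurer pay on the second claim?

€7,148.80

Bill 1, €5,660: €896 to deductible, leaving €4,764; member's 20% is €952.80. Cost to member: €1,848.80. OOP to date €1,848.80. Insurer: €5,660 − €1,848.80 = €3,811.20.
Bill 2, €7,375: deductible met; 20% of €7,375 = €1,475. OOP would hit €3,323.80 > €2,075, so the cap limits the member to €2,075 − €1,848.80 = €226.20. Plan pays €7,375 − €226.20 = €7,148.80.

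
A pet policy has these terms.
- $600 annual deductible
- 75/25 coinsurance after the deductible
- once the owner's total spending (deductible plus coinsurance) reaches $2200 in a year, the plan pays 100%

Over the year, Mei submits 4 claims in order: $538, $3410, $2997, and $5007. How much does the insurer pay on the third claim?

Bill 1, $538: entire amount goes to the deductible. Owner pays $538; OOP now $538. Plan pays $538 − $538 = $0.
Bill 2, $3410: deductible takes $62, $3348 remains; coinsurance $3348 × 25% = $837. Owner owes $899 (running OOP $1437). Plan pays $3410 − $899 = $2511.
Bill 3, $2997: deductible already satisfied, so owner's share is 25% × $2997 = $749.25. Owner pays $749.25; OOP now $2186.25. Plan pays $2997 − $749.25 = $2247.75.

$2247.75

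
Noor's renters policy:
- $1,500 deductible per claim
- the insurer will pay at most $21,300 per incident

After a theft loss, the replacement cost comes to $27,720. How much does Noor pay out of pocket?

$6,420

Subtract the deductible: $27,720 − $1,500 = $26,220.
The $21,300 per-incident cap binds; insurer pays $21,300.
The tenant bears the rest of the original loss: $27,720 − $21,300 = $6,420.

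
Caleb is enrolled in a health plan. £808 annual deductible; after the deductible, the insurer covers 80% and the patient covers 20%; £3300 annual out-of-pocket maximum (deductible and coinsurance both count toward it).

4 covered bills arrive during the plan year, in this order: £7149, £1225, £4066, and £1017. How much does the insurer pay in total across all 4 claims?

£10157

Bill 1, £7149: deductible takes £808, £6341 remains; patient's 20% is £1268.20. Patient owes £2076.20 (running OOP £2076.20). Plan pays £7149 − £2076.20 = £5072.80.
Bill 2, £1225: 20% coinsurance on £1225 = £245. Patient owes £245 (running OOP £2321.20). Plan pays £1225 − £245 = £980.
Bill 3, £4066: deductible already satisfied, so patient's share is 20% × £4066 = £813.20. Patient pays £813.20; OOP now £3134.40. Insurer: £4066 − £813.20 = £3252.80.
Bill 4, £1017: deductible already satisfied, so patient's share is 20% × £1017 = £203.40. That would push OOP to £3337.80, over the £3300 cap, so patient pays £3300 − £3134.40 = £165.60. Insurer: £1017 − £165.60 = £851.40.
Insurer total: £5072.80 + £980 + £3252.80 + £851.40 = £10157.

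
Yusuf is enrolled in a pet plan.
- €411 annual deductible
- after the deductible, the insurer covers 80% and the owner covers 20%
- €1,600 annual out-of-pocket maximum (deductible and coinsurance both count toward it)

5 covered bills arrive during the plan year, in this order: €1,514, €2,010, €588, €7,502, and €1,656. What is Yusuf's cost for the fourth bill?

€448.80

#1 (€1,514): €411 to deductible, leaving €1,103; owner's 20% is €220.60. Cost to owner: €631.60. OOP to date €631.60.
#2 (€2,010): deductible met; 20% of €2,010 = €402. Owner pays €402; OOP now €1,033.60.
#3 (€588): 20% coinsurance on €588 = €117.60. Cost to owner: €117.60. OOP to date €1,151.20.
#4 (€7,502): 20% coinsurance on €7,502 = €1,500.40. Adding that to €1,151.20 gives €2,651.60, past the €1,600 cap; owner pays only €1,600 − €1,151.20 = €448.80.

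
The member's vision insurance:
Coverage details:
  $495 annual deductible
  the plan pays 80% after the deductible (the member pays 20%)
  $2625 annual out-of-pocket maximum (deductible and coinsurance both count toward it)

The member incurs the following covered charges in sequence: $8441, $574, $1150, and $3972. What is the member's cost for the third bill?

Claim 1 — $8441: $495 to deductible, leaving $7946; member's 20% is $1589.20. Member owes $2084.20 (running OOP $2084.20).
Claim 2 — $574: deductible already satisfied, so member's share is 20% × $574 = $114.80. Cost to member: $114.80. OOP to date $2199.
Claim 3 — $1150: 20% coinsurance on $1150 = $230. Member pays $230; OOP now $2429.

$230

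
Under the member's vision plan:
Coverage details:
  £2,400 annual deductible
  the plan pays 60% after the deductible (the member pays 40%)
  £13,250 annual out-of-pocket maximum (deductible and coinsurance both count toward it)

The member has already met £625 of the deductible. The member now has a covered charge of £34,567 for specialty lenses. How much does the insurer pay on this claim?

£21,942

£625 of the £2,400 deductible is already met, leaving £1,775.
The remaining £32,792 (= £34,567 − £1,775) moves to coinsurance.
Member's 40% share of £32,792 is £13,116.80.
So the member owes £1,775 + £13,116.80 = £14,891.80 before any cap.
Adding £14,891.80 to the £625 already spent would give £15,516.80, which exceeds the £13,250 cap; the member pays just £13,250 − £625 = £12,625.
The insurer covers the remainder: £34,567 − £12,625 = £21,942.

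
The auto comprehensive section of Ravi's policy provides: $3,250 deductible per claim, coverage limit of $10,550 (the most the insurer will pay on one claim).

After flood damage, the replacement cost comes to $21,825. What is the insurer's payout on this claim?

Less the $3,250 deductible: $21,825 − $3,250 = $18,575.
Since $18,575 > $10,550, the payout is capped at $10,550.

$10,550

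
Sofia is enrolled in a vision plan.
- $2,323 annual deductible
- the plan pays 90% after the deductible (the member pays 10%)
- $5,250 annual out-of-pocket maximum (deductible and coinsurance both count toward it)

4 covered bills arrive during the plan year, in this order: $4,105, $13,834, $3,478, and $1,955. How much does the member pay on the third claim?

Claim 1 ($4,105): deductible takes $2,323, $1,782 remains; 10% of $1,782 = $178.20. Member pays $2,501.20; OOP now $2,501.20.
Claim 2 ($13,834): 10% coinsurance on $13,834 = $1,383.40. Cost to member: $1,383.40. OOP to date $3,884.60.
Claim 3 ($3,478): deductible already satisfied, so member's share is 10% × $3,478 = $347.80. Member owes $347.80 (running OOP $4,232.40).

$347.80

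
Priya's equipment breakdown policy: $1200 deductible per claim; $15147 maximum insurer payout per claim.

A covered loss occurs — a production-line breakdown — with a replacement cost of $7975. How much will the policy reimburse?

$6775

Less the $1200 deductible: $7975 − $1200 = $6775.
$6775 is within the $15147 limit, so the insurer pays $6775.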